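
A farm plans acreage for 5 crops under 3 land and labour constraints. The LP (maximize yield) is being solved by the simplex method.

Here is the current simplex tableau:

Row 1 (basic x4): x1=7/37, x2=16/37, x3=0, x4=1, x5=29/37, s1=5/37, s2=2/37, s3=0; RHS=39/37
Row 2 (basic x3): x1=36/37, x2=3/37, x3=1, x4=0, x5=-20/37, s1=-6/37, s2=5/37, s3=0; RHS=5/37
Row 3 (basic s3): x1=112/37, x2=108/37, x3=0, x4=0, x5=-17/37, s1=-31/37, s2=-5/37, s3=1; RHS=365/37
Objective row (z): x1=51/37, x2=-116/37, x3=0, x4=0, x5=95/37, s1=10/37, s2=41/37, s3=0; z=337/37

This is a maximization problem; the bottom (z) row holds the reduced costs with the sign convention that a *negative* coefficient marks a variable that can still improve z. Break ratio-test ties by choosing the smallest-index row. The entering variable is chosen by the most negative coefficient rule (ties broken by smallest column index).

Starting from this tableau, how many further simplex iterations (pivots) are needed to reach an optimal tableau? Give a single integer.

3

pivot: x2 in, x3 out → z = 43/3
pivot: x5 in, x4 out → z = 16
pivot: s1 in, x5 out → z = 49/3
No improving column remains; optimal.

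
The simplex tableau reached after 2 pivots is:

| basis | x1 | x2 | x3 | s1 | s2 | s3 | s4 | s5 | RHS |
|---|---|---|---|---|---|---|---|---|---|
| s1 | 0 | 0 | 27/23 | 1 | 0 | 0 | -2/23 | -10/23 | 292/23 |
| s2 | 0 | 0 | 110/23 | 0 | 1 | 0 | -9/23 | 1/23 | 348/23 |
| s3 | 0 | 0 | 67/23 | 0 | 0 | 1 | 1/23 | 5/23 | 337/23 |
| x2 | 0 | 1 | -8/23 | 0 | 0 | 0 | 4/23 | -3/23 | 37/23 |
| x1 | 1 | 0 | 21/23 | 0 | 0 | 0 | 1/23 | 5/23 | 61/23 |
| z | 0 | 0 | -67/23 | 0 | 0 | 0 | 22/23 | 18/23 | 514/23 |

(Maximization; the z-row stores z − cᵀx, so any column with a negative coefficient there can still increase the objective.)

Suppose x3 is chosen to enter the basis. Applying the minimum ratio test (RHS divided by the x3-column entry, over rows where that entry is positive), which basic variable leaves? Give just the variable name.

x1

Ratios: row 1 (s1): (292/23)/(27/23) = 292/27; row 2 (s2): (348/23)/(110/23) = 174/55; row 3 (s3): (337/23)/(67/23) = 337/67; row 4 (x2): entry -8/23 ≤ 0, skip; row 5 (x1): (61/23)/(21/23) = 61/21.
Minimum ratio 61/21 is in the x1 row, so x1 leaves.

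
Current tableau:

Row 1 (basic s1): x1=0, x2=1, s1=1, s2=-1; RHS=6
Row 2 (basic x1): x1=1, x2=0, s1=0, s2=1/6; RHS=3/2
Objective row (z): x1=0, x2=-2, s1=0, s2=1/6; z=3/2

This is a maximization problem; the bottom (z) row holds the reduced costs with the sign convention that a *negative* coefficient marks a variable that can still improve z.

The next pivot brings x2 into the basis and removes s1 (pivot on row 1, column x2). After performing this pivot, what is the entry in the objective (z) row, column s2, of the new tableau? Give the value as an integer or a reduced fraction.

-11/6

Pivot element is row 1, column x2: 1.
Normalize row 1: new (row 1, s2) = (-1)/1 = -1.
z-row ← z-row − (-2)·(new row 1): 1/6 − (-2)·(-1) = -11/6.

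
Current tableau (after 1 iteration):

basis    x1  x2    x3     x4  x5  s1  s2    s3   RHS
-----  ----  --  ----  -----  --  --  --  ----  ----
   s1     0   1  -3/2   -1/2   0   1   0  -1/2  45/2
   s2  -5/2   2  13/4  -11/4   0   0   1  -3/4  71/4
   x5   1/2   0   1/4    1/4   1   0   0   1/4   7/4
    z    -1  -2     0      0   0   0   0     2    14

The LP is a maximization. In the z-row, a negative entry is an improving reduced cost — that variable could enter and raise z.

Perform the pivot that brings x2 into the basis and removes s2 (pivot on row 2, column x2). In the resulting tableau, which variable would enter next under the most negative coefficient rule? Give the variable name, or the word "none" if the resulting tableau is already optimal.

x1

Pivot element 2. New z-row = old z-row − (-2)·(row 2/2).
Updated z-row coefficients: x1: -7/2, x2: 0, x3: 13/4, x4: -11/4, x5: 0, s1: 0, s2: 1, s3: 5/4.
The most negative is -7/2 in column x1, so x1 would enter next.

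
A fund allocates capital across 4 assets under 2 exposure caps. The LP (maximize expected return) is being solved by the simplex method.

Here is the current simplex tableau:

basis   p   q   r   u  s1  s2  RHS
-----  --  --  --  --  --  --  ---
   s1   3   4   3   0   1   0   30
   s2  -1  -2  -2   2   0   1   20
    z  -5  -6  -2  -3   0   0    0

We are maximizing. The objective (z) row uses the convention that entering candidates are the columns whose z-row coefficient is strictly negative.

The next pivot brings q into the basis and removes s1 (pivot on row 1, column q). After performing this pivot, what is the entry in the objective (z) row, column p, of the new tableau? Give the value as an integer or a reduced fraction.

-1/2

Pivot element is row 1, column q: 4.
Normalize row 1: new (row 1, p) = 3/4 = 3/4.
z-row ← z-row − (-6)·(new row 1): -5 − (-6)·(3/4) = -1/2.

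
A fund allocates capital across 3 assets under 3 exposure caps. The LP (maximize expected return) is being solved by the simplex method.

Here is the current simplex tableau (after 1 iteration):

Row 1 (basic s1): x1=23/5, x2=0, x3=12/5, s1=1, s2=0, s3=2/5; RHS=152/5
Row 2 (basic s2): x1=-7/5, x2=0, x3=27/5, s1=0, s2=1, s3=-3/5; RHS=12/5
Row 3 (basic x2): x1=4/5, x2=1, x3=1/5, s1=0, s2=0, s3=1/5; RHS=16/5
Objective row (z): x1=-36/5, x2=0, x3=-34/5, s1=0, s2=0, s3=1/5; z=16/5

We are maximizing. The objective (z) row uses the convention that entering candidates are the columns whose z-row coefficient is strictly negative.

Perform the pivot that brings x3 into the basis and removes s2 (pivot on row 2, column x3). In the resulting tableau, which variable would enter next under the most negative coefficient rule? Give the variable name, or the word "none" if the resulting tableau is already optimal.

x1

Pivot element 27/5. New z-row = old z-row − (-34/5)·(row 2/(27/5)).
Updated z-row coefficients: x1: -242/27, x2: 0, x3: 0, s1: 0, s2: 34/27, s3: -5/9.
The most negative is -242/27 in column x1, so x1 would enter next.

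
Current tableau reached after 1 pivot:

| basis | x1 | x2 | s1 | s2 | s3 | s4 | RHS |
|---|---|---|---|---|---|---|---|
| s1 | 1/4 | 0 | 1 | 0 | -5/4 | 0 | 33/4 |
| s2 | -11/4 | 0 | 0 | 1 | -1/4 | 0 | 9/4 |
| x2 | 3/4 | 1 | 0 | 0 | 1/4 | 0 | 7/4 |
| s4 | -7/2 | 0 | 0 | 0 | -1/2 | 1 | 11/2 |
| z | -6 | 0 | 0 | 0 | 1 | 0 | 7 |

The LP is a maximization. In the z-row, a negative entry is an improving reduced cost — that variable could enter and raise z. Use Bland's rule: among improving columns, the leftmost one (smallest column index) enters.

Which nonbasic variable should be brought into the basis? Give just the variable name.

Objective-row coefficients: x1: -6, x2: 0, s1: 0, s2: 0, s3: 1, s4: 0.
Improving columns: x1. Bland's rule picks the smallest column index → x1.

x1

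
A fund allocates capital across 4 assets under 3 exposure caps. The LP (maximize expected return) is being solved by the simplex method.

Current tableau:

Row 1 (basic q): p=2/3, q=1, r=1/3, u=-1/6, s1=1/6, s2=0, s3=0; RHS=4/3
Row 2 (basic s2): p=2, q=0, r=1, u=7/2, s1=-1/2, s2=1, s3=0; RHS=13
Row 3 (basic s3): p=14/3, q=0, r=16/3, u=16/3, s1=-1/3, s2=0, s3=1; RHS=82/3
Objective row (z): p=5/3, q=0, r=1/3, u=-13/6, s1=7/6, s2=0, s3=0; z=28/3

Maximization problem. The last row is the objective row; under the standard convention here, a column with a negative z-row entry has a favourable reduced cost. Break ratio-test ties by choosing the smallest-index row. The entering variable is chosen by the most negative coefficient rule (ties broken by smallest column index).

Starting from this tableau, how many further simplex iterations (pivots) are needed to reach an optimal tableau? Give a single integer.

1

pivot: u in, s2 out → z = 365/21
No improving column remains; optimal.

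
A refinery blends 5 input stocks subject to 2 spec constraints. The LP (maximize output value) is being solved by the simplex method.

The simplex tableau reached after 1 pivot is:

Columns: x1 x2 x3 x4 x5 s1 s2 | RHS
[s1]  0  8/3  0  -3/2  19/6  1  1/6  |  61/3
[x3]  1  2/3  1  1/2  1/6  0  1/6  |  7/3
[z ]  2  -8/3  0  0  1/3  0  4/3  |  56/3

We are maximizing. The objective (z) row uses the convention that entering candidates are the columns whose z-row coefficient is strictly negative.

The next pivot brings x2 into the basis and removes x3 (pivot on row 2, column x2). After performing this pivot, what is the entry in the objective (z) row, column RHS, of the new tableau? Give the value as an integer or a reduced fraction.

Pivot element is row 2, column x2: 2/3.
Normalize row 2: new (row 2, RHS) = (7/3)/(2/3) = 7/2.
z-row ← z-row − (-8/3)·(new row 2): 56/3 − (-8/3)·(7/2) = 28.

28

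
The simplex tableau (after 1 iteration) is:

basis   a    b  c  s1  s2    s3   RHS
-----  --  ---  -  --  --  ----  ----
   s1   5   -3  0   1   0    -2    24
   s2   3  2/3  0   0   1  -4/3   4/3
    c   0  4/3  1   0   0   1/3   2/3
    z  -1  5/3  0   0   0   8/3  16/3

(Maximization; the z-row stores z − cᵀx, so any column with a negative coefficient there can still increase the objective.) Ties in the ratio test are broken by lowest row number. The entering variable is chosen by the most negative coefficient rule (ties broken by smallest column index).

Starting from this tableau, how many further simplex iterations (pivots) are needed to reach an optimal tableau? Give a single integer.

pivot: a in, s2 out → z = 52/9
No improving column remains; optimal.

1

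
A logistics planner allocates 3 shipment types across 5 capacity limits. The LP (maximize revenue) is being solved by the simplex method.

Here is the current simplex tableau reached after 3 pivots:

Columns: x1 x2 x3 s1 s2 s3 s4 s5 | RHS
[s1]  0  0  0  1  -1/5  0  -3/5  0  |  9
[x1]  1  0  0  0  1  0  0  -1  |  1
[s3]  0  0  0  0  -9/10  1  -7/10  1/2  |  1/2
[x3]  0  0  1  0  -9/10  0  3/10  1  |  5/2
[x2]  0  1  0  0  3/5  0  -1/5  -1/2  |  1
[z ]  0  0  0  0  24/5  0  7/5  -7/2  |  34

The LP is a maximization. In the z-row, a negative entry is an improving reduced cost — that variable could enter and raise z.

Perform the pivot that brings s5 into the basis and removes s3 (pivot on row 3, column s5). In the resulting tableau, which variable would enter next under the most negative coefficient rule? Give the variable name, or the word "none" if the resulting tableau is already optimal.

s4

Pivot element 1/2. New z-row = old z-row − (-7/2)·(row 3/(1/2)).
Updated z-row coefficients: x1: 0, x2: 0, x3: 0, s1: 0, s2: -3/2, s3: 7, s4: -7/2, s5: 0.
The most negative is -7/2 in column s4, so s4 would enter next.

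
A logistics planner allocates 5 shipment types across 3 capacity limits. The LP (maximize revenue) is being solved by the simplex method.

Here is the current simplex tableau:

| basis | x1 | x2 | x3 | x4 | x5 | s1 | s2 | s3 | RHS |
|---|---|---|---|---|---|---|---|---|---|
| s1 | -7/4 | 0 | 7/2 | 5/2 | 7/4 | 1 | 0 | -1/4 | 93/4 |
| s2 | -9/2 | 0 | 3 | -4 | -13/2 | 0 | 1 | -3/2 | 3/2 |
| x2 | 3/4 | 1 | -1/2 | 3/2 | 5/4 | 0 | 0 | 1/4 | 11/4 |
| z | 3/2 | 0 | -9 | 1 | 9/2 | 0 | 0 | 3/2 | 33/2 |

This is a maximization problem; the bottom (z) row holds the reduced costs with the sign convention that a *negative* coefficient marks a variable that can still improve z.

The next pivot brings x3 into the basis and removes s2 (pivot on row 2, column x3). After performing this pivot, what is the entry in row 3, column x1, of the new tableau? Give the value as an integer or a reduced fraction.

0

Pivot element is row 2, column x3: 3.
Normalize row 2: new (row 2, x1) = (-9/2)/3 = -3/2.
row 3 ← row 3 − (-1/2)·(new row 2): 3/4 − (-1/2)·(-3/2) = 0.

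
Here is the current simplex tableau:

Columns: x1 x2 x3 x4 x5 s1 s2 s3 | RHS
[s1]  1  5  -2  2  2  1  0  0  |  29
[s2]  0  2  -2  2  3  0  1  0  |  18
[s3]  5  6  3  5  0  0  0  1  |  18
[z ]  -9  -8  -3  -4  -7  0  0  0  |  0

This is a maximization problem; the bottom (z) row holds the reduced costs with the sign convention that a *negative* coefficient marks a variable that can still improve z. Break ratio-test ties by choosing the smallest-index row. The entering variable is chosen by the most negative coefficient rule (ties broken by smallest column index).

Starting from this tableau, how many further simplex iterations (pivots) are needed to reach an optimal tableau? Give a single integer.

pivot: x1 in, s3 out → z = 162/5
pivot: x5 in, s2 out → z = 372/5
pivot: x3 in, x1 out → z = 88
No improving column remains; optimal.

3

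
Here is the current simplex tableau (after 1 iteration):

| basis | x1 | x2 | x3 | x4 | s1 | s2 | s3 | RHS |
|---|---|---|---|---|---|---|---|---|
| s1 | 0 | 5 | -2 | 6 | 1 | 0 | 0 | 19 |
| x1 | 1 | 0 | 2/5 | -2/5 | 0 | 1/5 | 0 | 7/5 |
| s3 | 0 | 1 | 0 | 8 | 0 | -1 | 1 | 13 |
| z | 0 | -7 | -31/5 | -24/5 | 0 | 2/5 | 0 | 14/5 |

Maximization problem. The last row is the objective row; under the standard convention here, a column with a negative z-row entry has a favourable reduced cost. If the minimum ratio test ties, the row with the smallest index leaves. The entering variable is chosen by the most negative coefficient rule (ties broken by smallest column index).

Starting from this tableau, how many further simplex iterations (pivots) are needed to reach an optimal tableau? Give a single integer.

pivot: x2 in, s1 out → z = 147/5
pivot: x3 in, x1 out → z = 609/10
pivot: x4 in, s3 out → z = 267/4
No improving column remains; optimal.

3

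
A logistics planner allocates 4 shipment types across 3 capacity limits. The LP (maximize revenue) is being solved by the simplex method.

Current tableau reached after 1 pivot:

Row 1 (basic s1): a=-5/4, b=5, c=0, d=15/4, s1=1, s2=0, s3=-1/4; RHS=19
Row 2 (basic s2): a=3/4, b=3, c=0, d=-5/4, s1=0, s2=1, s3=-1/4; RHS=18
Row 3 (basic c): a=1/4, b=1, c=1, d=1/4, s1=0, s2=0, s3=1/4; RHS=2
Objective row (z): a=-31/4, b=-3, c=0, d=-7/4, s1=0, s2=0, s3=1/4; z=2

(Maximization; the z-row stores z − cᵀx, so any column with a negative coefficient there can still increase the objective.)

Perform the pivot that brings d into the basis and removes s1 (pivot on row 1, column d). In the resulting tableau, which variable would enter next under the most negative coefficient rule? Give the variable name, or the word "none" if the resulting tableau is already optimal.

Pivot element 15/4. New z-row = old z-row − (-7/4)·(row 1/(15/4)).
Updated z-row coefficients: a: -25/3, b: -2/3, c: 0, d: 0, s1: 7/15, s2: 0, s3: 2/15.
The most negative is -25/3 in column a, so a would enter next.

a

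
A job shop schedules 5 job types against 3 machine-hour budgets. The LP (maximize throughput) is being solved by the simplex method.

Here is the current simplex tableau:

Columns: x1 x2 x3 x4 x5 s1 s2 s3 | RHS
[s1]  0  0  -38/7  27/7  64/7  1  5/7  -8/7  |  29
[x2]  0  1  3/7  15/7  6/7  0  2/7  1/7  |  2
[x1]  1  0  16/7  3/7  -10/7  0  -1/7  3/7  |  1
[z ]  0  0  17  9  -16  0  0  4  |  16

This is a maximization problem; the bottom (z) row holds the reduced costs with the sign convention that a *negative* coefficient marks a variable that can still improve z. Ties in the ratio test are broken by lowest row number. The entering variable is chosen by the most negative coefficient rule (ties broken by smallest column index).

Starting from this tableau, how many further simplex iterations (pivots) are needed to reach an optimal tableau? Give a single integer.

pivot: x5 in, x2 out → z = 160/3
No improving column remains; optimal.

1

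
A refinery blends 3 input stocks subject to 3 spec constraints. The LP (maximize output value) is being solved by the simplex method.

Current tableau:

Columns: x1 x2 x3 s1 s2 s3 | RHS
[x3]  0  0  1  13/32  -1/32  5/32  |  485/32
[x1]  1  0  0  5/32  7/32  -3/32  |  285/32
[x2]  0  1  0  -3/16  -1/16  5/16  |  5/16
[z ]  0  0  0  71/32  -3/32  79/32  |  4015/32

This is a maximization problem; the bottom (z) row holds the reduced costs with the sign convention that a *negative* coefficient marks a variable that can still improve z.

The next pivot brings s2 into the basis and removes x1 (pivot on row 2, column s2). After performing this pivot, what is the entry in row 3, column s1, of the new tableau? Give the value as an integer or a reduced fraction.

-1/7

Pivot element is row 2, column s2: 7/32.
Normalize row 2: new (row 2, s1) = (5/32)/(7/32) = 5/7.
row 3 ← row 3 − (-1/16)·(new row 2): -3/16 − (-1/16)·(5/7) = -1/7.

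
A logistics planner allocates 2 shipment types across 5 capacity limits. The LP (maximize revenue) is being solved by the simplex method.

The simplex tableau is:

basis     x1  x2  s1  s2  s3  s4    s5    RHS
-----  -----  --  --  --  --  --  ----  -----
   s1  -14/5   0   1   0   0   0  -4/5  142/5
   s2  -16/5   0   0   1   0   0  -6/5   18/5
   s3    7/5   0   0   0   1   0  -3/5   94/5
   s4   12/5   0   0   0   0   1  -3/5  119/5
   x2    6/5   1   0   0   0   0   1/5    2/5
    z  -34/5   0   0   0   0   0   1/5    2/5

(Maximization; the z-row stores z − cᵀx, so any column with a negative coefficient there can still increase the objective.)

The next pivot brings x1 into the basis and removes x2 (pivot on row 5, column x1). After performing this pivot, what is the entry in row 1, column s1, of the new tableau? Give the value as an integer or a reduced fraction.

1

Pivot element is row 5, column x1: 6/5.
Normalize row 5: new (row 5, s1) = 0/(6/5) = 0.
row 1 ← row 1 − (-14/5)·(new row 5): 1 − (-14/5)·0 = 1.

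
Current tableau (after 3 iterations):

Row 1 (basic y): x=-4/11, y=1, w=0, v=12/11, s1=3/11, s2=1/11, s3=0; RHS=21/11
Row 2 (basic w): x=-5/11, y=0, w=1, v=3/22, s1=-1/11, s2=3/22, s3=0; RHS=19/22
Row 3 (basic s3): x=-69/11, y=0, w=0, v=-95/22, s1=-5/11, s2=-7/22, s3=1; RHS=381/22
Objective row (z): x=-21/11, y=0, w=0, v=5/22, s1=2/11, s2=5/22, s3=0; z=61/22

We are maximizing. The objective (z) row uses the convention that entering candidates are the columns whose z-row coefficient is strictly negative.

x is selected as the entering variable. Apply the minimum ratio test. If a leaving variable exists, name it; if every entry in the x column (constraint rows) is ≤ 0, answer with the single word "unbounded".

x-column entries: row 1: -4/11, row 2: -5/11, row 3: -69/11. All ≤ 0, so x can increase without bound; the LP is unbounded in this direction.

unbounded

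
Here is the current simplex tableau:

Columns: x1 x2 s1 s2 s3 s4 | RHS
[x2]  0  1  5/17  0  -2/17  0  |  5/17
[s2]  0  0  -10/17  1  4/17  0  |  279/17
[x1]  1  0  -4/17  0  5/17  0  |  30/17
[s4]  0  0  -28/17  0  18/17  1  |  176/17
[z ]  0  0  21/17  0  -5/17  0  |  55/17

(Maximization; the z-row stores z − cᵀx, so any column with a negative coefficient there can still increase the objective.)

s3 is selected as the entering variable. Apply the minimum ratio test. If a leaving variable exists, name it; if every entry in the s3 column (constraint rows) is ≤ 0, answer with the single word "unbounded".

Ratios: row 1 (x2): entry -2/17 ≤ 0, skip; row 2 (s2): (279/17)/(4/17) = 279/4; row 3 (x1): (30/17)/(5/17) = 6; row 4 (s4): (176/17)/(18/17) = 88/9.
Minimum ratio is in the x1 row, so x1 leaves.

x1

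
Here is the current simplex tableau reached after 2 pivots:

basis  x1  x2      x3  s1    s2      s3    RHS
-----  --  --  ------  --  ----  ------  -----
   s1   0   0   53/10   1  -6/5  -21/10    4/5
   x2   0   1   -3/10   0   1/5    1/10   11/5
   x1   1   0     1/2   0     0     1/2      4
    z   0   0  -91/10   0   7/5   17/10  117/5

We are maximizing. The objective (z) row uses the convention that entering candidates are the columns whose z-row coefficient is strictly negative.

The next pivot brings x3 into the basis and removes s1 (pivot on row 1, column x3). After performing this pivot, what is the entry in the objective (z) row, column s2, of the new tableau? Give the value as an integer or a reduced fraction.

Pivot element is row 1, column x3: 53/10.
Normalize row 1: new (row 1, s2) = (-6/5)/(53/10) = -12/53.
z-row ← z-row − (-91/10)·(new row 1): 7/5 − (-91/10)·(-12/53) = -35/53.

-35/53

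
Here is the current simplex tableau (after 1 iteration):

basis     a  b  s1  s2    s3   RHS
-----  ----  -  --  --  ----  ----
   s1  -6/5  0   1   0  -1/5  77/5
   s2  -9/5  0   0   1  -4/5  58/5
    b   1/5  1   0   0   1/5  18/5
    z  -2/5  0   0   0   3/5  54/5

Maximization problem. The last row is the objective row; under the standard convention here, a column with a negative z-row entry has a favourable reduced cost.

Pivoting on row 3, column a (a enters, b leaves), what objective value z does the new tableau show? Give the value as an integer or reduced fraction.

Minimum ratio for a: (18/5)/(1/5) = 18.
z changes by −(z-row coeff of a)·ratio = −(-2/5)·18 = 36/5.
New z = 54/5 + (36/5) = 18.

18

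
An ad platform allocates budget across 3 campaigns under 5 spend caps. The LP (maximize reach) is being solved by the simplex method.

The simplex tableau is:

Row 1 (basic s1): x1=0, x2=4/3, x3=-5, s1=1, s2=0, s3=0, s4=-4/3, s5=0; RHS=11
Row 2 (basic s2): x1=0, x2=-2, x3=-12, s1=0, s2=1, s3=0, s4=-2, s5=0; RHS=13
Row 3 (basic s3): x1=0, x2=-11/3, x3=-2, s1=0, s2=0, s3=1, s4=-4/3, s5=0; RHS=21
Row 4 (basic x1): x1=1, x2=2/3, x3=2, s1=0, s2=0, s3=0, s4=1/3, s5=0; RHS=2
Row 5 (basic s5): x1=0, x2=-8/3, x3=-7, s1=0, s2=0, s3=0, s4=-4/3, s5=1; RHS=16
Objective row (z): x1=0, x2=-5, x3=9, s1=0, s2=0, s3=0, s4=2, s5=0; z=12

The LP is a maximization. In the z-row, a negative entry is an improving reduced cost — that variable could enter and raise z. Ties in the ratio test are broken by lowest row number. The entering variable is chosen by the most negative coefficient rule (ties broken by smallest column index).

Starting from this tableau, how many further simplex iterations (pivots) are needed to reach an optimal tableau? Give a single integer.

pivot: x2 in, x1 out → z = 27
No improving column remains; optimal.

1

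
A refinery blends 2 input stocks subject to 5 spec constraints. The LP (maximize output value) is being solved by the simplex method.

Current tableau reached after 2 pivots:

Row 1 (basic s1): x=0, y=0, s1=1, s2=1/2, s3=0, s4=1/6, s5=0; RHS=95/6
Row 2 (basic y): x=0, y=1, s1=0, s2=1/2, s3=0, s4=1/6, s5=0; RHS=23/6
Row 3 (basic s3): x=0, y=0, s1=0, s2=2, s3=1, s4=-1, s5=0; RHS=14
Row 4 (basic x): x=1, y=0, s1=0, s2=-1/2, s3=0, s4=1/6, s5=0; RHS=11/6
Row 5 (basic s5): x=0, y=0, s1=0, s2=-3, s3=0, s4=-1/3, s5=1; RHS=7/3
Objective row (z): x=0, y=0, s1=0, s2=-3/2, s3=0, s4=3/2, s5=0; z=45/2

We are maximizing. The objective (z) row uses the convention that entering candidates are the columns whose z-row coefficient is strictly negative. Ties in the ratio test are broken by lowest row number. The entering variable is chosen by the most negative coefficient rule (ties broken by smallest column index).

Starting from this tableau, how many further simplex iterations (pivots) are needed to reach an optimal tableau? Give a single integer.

1

pivot: s2 in, s3 out → z = 33
No improving column remains; optimal.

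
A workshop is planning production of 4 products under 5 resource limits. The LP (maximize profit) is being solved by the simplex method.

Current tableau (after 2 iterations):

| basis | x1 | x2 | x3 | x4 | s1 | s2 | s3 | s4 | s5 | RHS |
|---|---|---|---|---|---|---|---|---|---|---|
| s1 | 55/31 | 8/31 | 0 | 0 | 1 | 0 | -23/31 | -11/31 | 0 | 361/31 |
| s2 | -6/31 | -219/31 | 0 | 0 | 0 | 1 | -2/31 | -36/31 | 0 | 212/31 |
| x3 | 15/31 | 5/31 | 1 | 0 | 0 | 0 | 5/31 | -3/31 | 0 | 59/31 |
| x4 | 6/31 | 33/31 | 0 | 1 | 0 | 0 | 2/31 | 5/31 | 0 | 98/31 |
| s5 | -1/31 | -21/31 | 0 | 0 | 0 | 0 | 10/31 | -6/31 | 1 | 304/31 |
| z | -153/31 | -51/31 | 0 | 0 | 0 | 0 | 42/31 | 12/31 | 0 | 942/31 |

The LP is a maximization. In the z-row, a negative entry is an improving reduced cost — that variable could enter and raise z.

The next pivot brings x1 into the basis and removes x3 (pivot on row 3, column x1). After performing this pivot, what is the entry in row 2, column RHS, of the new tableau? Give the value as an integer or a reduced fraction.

38/5

Pivot element is row 3, column x1: 15/31.
Normalize row 3: new (row 3, RHS) = (59/31)/(15/31) = 59/15.
row 2 ← row 2 − (-6/31)·(new row 3): 212/31 − (-6/31)·(59/15) = 38/5.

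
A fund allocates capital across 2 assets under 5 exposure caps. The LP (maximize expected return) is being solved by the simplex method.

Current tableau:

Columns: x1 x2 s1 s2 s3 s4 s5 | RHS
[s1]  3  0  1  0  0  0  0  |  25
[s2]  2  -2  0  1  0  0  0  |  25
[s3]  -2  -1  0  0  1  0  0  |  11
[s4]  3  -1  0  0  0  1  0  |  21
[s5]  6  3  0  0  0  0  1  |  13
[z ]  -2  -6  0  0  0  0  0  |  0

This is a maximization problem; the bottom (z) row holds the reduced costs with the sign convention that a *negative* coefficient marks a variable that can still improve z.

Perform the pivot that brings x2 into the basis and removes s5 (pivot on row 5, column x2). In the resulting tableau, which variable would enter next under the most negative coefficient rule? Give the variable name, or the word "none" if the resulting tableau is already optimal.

Pivot element 3. New z-row = old z-row − (-6)·(row 5/3).
Updated z-row coefficients: x1: 10, x2: 0, s1: 0, s2: 0, s3: 0, s4: 0, s5: 2.
No coefficient is strictly negative; the tableau after this pivot is optimal.

none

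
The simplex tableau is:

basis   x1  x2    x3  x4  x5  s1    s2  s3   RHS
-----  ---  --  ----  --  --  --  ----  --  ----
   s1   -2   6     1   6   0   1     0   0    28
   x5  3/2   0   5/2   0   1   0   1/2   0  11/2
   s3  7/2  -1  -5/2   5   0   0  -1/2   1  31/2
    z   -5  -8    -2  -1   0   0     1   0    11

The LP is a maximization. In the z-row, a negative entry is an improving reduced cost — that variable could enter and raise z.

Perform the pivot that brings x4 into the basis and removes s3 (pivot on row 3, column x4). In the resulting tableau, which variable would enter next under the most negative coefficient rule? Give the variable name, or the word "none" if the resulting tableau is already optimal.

Pivot element 5. New z-row = old z-row − (-1)·(row 3/5).
Updated z-row coefficients: x1: -43/10, x2: -41/5, x3: -5/2, x4: 0, x5: 0, s1: 0, s2: 9/10, s3: 1/5.
The most negative is -41/5 in column x2, so x2 would enter next.

x2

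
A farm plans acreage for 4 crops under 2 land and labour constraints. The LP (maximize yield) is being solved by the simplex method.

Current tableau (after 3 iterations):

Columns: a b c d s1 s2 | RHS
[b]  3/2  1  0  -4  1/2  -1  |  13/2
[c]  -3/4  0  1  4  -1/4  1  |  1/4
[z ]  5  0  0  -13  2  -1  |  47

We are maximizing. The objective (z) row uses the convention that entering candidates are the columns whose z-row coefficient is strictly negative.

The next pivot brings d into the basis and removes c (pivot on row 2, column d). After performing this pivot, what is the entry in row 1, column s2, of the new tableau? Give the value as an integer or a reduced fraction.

Pivot element is row 2, column d: 4.
Normalize row 2: new (row 2, s2) = 1/4 = 1/4.
row 1 ← row 1 − (-4)·(new row 2): -1 − (-4)·(1/4) = 0.

0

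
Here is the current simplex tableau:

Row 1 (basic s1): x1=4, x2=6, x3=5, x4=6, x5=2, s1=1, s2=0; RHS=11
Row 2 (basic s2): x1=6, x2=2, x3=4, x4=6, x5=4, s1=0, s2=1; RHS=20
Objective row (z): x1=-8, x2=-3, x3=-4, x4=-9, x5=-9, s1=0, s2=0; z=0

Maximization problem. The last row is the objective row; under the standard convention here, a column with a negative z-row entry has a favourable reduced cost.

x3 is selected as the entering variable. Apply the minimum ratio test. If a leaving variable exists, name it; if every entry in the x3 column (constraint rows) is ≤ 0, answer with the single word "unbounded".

s1

Ratios: row 1 (s1): 11/5 = 11/5; row 2 (s2): 20/4 = 5.
Minimum ratio is in the s1 row, so s1 leaves.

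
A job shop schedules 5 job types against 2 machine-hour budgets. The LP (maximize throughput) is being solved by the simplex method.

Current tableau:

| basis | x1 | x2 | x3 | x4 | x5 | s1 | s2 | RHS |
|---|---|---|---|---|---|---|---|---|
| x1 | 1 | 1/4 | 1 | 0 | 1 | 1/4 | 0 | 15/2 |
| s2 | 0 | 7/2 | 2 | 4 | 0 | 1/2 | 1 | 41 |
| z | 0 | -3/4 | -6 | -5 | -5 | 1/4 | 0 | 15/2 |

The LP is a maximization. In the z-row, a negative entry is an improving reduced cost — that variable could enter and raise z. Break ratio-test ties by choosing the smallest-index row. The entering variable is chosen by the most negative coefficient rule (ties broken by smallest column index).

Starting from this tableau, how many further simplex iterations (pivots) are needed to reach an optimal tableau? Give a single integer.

pivot: x3 in, x1 out → z = 105/2
pivot: x4 in, s2 out → z = 85
pivot: x5 in, x3 out → z = 385/4
No improving column remains; optimal.

3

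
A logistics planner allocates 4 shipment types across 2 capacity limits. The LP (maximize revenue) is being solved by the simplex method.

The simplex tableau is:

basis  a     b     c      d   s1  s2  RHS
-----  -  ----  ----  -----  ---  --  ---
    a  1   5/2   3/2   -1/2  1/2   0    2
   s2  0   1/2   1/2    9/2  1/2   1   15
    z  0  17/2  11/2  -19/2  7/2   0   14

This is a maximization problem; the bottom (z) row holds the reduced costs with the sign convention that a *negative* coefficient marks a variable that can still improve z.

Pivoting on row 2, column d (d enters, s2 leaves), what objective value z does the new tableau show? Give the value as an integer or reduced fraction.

137/3

Minimum ratio for d: 15/(9/2) = 10/3.
z changes by −(z-row coeff of d)·ratio = −(-19/2)·(10/3) = 95/3.
New z = 14 + (95/3) = 137/3.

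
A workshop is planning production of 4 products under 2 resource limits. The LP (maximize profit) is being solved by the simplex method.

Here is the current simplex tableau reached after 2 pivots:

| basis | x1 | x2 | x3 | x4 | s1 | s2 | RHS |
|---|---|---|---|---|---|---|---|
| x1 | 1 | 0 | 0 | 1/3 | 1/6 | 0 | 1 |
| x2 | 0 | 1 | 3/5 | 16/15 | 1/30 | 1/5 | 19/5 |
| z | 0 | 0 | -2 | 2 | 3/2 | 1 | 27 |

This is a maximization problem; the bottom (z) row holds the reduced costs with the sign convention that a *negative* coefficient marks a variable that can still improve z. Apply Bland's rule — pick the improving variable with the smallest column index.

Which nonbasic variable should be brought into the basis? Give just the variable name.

Objective-row coefficients: x1: 0, x2: 0, x3: -2, x4: 2, s1: 3/2, s2: 1.
Improving columns: x3. Bland's rule picks the smallest column index → x3.

x3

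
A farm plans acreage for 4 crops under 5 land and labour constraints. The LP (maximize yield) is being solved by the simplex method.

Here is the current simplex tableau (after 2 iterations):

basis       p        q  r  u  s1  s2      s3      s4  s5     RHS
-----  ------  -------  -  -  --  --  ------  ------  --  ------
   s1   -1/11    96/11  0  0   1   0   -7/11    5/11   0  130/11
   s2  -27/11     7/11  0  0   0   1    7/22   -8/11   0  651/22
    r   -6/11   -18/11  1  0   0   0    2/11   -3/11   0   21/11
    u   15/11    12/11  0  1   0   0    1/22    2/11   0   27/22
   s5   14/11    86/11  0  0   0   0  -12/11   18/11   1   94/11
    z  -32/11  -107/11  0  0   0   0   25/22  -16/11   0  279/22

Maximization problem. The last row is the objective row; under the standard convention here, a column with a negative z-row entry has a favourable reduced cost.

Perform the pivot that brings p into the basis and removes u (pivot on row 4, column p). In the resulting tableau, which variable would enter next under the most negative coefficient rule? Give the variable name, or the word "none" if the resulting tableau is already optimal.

q

Pivot element 15/11. New z-row = old z-row − (-32/11)·(row 4/(15/11)).
Updated z-row coefficients: p: 0, q: -37/5, r: 0, u: 32/15, s1: 0, s2: 0, s3: 37/30, s4: -16/15, s5: 0.
The most negative is -37/5 in column q, so q would enter next.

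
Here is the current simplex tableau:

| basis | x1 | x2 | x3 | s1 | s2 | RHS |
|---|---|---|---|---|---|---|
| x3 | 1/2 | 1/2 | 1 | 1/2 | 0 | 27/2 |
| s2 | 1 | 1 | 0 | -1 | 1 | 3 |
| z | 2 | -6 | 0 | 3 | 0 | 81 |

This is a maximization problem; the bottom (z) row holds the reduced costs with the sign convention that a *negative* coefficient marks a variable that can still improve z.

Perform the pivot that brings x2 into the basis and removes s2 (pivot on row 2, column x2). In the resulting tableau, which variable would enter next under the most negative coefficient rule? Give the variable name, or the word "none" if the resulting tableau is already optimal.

Pivot element 1. New z-row = old z-row − (-6)·(row 2/1).
Updated z-row coefficients: x1: 8, x2: 0, x3: 0, s1: -3, s2: 6.
The most negative is -3 in column s1, so s1 would enter next.

s1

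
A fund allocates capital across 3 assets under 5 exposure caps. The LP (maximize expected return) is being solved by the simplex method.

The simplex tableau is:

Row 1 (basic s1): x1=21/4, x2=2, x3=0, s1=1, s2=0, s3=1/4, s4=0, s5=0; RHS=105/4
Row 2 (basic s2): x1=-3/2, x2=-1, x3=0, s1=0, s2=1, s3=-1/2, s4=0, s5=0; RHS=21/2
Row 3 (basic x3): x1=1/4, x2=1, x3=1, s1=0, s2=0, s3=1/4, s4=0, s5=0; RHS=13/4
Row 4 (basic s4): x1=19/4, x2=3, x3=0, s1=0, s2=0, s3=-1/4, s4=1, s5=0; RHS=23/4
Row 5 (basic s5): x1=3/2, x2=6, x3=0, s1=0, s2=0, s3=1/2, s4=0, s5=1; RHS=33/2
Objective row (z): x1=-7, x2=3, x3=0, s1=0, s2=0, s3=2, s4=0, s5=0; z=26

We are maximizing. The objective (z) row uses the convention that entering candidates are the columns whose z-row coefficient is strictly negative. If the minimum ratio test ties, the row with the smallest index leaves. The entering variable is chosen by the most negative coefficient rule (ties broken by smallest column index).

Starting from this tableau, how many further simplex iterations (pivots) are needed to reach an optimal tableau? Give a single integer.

pivot: x1 in, s4 out → z = 655/19
No improving column remains; optimal.

1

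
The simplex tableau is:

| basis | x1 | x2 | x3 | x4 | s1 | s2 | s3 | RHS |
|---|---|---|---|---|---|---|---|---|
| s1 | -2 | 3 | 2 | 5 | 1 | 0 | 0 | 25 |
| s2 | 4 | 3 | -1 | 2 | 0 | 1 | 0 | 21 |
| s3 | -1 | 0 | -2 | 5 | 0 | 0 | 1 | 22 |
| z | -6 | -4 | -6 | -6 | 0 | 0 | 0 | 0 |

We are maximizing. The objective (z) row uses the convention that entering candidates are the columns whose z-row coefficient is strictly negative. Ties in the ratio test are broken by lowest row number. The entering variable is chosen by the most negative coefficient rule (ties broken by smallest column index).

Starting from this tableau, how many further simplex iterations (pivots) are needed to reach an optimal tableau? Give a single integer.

pivot: x1 in, s2 out → z = 63/2
pivot: x3 in, s1 out → z = 209
No improving column remains; optimal.

2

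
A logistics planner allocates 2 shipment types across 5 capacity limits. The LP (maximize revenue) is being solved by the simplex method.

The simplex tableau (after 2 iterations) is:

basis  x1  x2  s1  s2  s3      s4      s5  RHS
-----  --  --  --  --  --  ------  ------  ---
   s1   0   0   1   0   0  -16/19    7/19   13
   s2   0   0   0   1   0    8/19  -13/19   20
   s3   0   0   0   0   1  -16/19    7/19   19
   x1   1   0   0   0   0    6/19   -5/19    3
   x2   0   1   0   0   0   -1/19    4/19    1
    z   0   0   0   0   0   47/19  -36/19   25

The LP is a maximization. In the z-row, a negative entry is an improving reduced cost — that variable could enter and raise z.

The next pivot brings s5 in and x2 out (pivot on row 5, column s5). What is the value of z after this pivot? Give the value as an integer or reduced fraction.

Minimum ratio for s5: 1/(4/19) = 19/4.
z changes by −(z-row coeff of s5)·ratio = −(-36/19)·(19/4) = 9.
New z = 25 + 9 = 34.

34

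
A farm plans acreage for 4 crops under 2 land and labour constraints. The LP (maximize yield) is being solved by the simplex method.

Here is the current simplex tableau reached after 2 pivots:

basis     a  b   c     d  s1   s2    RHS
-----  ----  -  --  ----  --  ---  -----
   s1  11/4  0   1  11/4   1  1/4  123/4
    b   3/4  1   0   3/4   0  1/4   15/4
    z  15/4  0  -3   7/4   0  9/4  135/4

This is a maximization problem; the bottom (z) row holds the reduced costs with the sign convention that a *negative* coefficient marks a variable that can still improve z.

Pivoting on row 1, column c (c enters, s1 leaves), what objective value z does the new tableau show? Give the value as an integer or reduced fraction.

Minimum ratio for c: (123/4)/1 = 123/4.
z changes by −(z-row coeff of c)·ratio = −(-3)·(123/4) = 369/4.
New z = 135/4 + (369/4) = 126.

126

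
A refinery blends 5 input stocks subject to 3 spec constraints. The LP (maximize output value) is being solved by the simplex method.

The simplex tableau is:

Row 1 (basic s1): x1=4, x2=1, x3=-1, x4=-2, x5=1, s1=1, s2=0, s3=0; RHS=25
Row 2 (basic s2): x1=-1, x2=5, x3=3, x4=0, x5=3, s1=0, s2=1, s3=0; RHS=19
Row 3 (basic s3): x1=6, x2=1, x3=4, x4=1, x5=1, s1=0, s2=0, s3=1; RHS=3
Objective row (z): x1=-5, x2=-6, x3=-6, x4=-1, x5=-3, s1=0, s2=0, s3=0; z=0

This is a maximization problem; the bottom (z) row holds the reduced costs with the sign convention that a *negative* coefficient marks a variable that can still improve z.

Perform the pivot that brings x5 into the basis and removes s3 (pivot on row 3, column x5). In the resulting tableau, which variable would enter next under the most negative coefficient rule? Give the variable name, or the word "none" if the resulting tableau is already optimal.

x2

Pivot element 1. New z-row = old z-row − (-3)·(row 3/1).
Updated z-row coefficients: x1: 13, x2: -3, x3: 6, x4: 2, x5: 0, s1: 0, s2: 0, s3: 3.
The most negative is -3 in column x2, so x2 would enter next.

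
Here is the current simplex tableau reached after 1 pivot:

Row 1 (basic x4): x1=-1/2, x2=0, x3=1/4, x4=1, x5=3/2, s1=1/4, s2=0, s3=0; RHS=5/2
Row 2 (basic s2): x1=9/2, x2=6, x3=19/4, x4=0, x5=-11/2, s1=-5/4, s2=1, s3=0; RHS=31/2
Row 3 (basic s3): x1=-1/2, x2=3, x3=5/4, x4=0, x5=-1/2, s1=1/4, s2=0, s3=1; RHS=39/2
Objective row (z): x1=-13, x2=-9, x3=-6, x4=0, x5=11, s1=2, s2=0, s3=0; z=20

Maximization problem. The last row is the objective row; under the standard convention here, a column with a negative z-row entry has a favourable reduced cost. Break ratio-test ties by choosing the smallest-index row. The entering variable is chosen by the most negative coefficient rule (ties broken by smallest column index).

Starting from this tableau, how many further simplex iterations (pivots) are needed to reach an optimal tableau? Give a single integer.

3

pivot: x1 in, s2 out → z = 583/9
pivot: x5 in, x4 out → z = 88
pivot: s1 in, x5 out → z = 126
No improving column remains; optimal.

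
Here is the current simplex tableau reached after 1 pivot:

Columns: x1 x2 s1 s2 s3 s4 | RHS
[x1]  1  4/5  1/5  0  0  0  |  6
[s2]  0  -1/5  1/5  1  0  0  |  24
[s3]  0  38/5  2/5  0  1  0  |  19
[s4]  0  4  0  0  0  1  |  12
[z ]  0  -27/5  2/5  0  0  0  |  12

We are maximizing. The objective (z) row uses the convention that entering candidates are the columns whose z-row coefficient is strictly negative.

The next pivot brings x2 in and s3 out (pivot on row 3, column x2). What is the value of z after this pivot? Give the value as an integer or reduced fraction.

Minimum ratio for x2: 19/(38/5) = 5/2.
z changes by −(z-row coeff of x2)·ratio = −(-27/5)·(5/2) = 27/2.
New z = 12 + (27/2) = 51/2.

51/2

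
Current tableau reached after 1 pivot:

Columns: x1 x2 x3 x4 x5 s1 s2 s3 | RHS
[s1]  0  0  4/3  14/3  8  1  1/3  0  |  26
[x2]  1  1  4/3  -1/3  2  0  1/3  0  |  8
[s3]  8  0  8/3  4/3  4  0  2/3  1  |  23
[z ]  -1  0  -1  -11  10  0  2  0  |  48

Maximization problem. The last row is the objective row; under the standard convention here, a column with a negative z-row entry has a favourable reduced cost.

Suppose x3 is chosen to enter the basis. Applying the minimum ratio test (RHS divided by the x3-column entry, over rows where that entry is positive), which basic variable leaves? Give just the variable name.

Ratios: row 1 (s1): 26/(4/3) = 39/2; row 2 (x2): 8/(4/3) = 6; row 3 (s3): 23/(8/3) = 69/8.
Minimum ratio 6 is in the x2 row, so x2 leaves.

x2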